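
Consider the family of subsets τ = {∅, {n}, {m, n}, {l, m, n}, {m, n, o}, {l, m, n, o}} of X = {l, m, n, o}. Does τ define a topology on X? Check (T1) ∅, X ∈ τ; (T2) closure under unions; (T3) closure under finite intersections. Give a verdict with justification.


τ IS a topology on X.

Axiom (T1): ∅ ∈ τ? Yes; X ∈ τ? Yes.
Axiom (T2/T3): check pairwise unions and intersections of members of τ.
All pairwise intersections and unions checked — each lies in τ. Therefore τ satisfies (T1), (T2), (T3): it IS a topology on X.


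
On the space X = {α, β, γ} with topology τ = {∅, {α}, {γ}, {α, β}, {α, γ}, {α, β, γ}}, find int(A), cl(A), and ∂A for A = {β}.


int(A) = ∅, cl(A) = {β}, ∂A = {β}.

Closed sets in (X, τ) are complements of opens:
  closed(X, τ) = {∅, {β}, {γ}, {α, β}, {β, γ}, {α, β, γ}}.
int(A) = ⋃ {U ∈ τ : U ⊆ A}. Opens contained in A: ∅.
Taking the union of these: int(A) = ∅.
cl(A) = ⋂ {C closed : A ⊆ C}. Closed sets containing A: {β}, {α, β}, {β, γ}, {α, β, γ}.
Intersecting these: cl(A) = {β}.
∂A = cl(A) ∖ int(A) = {β} ∖ ∅ = {β}.


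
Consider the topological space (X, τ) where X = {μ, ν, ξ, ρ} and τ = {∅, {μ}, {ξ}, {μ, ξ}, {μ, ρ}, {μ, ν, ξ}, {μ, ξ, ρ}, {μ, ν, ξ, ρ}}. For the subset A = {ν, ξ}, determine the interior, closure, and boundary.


int(A) = {ξ}, cl(A) = {ν, ξ}, ∂A = {ν}.

Closed sets in (X, τ) are complements of opens:
  closed(X, τ) = {∅, {ν}, {ρ}, {ν, ξ}, {ν, ρ}, {μ, ν, ρ}, {ν, ξ, ρ}, {μ, ν, ξ, ρ}}.
int(A) = ⋃ {U ∈ τ : U ⊆ A}. Opens contained in A: ∅, {ξ}.
Taking the union of these: int(A) = {ξ}.
cl(A) = ⋂ {C closed : A ⊆ C}. Closed sets containing A: {ν, ξ}, {ν, ξ, ρ}, {μ, ν, ξ, ρ}.
Intersecting these: cl(A) = {ν, ξ}.
∂A = cl(A) ∖ int(A) = {ν, ξ} ∖ {ξ} = {ν}.


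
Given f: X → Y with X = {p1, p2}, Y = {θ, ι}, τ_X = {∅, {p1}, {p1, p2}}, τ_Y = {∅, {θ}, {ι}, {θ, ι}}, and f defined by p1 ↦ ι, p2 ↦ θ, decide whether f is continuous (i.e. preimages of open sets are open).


f is NOT continuous.

Compute f^{-1}(U) for each U ∈ τ_Y:
  U = ∅: f^{-1}(U) = ∅ ∈ τ_X ✓.
  U = {θ}: f^{-1}(U) = {p2} ∉ τ_X ✗.
  U = {ι}: f^{-1}(U) = {p1} ∈ τ_X ✓.
  U = {θ, ι}: f^{-1}(U) = {p1, p2} ∈ τ_X ✓.
Found U = {θ} with f^{-1}(U) = {p2} not in τ_X. Therefore f is NOT continuous.


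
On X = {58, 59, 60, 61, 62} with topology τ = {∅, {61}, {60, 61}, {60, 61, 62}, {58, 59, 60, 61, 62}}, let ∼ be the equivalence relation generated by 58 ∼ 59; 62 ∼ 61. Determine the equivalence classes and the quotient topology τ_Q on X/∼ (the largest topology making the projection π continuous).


X/∼ = {[58=59], [60], [61=62]}; |τ_Q| = 3.

Equivalence classes: [58=59], [60], [61=62].
Quotient map π: X → X/∼ sends 58 ↦ [58=59], 59 ↦ [58=59], 60 ↦ [60], 61 ↦ [61=62], 62 ↦ [61=62].
For each subset V ⊆ X/∼, compute π^{-1}(V) ⊆ X and check whether π^{-1}(V) ∈ τ. V is open in τ_Q iff π^{-1}(V) ∈ τ.
  V = {}: π^{-1}(V) = ∅ ∈ τ ✓.
  V = {[58=59]}: π^{-1}(V) = {58, 59} ∉ τ ✗.
  V = {[60]}: π^{-1}(V) = {60} ∉ τ ✗.
  V = {[58=59], [60]}: π^{-1}(V) = {58, 59, 60} ∉ τ ✗.
  V = {[61=62]}: π^{-1}(V) = {61, 62} ∉ τ ✗.
  V = {[58=59], [61=62]}: π^{-1}(V) = {58, 59, 61, 62} ∉ τ ✗.
  V = {[60], [61=62]}: π^{-1}(V) = {60, 61, 62} ∈ τ ✓.
  V = {[58=59], [60], [61=62]}: π^{-1}(V) = {58, 59, 60, 61, 62} ∈ τ ✓.
Open sets in the quotient: τ_Q = {{}, {[60], [61=62]}, {[58=59], [60], [61=62]}} (3 elements).


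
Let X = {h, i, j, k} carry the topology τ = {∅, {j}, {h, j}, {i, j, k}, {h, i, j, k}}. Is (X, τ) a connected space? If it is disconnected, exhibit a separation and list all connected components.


(X, τ) is connected.

Find clopen sets (U ∈ τ with X ∖ U ∈ τ):
  U = ∅, X ∖ U = {h, i, j, k} — both open, so U is clopen.
  U = {h, i, j, k}, X ∖ U = ∅ — both open, so U is clopen.
Only trivial clopens (∅ and X) exist, so (X, τ) is connected.
Compute connected components by grouping points that agree on all clopens:
  component: {h, i, j, k}


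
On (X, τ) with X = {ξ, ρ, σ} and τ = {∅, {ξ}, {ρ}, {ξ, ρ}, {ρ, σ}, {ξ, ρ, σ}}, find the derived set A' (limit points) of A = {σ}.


A' = ∅

For each x ∈ X, list the open sets U ∈ τ with x ∈ U, then check whether U ∩ (A ∖ {x}) ≠ ∅ for every such U.
  x = ξ: open {ξ} ∋ x has {ξ} ∩ (A ∖ {ξ}) = ∅, so x is NOT a limit point.
  x = ρ: open {ρ} ∋ x has {ρ} ∩ (A ∖ {ρ}) = ∅, so x is NOT a limit point.
  x = σ: open {ρ, σ} ∋ x has {ρ, σ} ∩ (A ∖ {σ}) = ∅, so x is NOT a limit point.
Collecting: A' = ∅.


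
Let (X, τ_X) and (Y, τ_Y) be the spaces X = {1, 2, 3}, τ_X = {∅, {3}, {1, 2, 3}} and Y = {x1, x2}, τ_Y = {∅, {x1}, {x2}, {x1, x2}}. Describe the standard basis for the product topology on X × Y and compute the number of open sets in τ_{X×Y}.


Basis B = {∅ × ∅, {3} × {x1}, {3} × {x2}, {3} × {x1, x2}, {1, 2, 3} × {x1}, {1, 2, 3} × {x2}, {1, 2, 3} × {x1, x2}}; |τ_{X×Y}| = 9.

Enumerate products U × V with U ∈ τ_X, V ∈ τ_Y (deduplicated):
  ∅ × ∅ = {} (∅)
  {3} × {x1} = {(3,x1)}
  {3} × {x2} = {(3,x2)}
  {3} × {x1, x2} = {(3,x1), (3,x2)}
  {1, 2, 3} × {x1} = {(1,x1), (2,x1), (3,x1)}
  {1, 2, 3} × {x2} = {(1,x2), (2,x2), (3,x2)}
  {1, 2, 3} × {x1, x2} = {(1,x1), (1,x2), (2,x1), (2,x2), (3,x1), (3,x2)}
These 7 distinct sets form the basis B.
Close under arbitrary unions to get τ_{X×Y}; counting gives |τ_{X×Y}| = 9.


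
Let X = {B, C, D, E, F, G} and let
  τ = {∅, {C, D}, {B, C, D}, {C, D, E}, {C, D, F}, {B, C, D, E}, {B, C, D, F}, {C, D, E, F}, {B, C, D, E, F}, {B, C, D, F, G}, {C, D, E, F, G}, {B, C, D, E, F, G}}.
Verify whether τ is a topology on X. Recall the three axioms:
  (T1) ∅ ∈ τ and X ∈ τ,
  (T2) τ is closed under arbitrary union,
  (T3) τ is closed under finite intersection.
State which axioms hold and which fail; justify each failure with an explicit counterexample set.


τ is NOT a topology on X.

Axiom (T1): ∅ ∈ τ? Yes; X ∈ τ? Yes.
Axiom (T2/T3): check pairwise unions and intersections of members of τ.
Counterexample for (T3): {B, C, D, F, G} ∩ {C, D, E, F, G} = {C, D, F, G} ∉ τ. Therefore τ is NOT a topology.


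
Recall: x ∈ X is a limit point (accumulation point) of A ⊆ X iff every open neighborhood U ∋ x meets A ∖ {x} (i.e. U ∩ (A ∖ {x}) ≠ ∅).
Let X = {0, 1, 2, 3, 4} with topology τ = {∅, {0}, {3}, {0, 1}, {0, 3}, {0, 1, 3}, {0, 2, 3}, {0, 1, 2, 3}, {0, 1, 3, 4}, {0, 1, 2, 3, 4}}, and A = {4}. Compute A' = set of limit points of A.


A' = ∅

For each x ∈ X, list the open sets U ∈ τ with x ∈ U, then check whether U ∩ (A ∖ {x}) ≠ ∅ for every such U.
  x = 0: open {0} ∋ x has {0} ∩ (A ∖ {0}) = ∅, so x is NOT a limit point.
  x = 1: open {0, 1} ∋ x has {0, 1} ∩ (A ∖ {1}) = ∅, so x is NOT a limit point.
  x = 2: open {0, 2, 3} ∋ x has {0, 2, 3} ∩ (A ∖ {2}) = ∅, so x is NOT a limit point.
  x = 3: open {3} ∋ x has {3} ∩ (A ∖ {3}) = ∅, so x is NOT a limit point.
  x = 4: open {0, 1, 3, 4} ∋ x has {0, 1, 3, 4} ∩ (A ∖ {4}) = ∅, so x is NOT a limit point.
Collecting: A' = ∅.


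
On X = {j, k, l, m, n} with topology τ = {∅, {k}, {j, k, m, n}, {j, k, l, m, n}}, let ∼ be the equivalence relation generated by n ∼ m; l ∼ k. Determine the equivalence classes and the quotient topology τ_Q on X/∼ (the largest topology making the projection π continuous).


X/∼ = {[j], [k=l], [m=n]}; |τ_Q| = 2.

Equivalence classes: [j], [k=l], [m=n].
Quotient map π: X → X/∼ sends j ↦ [j], k ↦ [k=l], l ↦ [k=l], m ↦ [m=n], n ↦ [m=n].
For each subset V ⊆ X/∼, compute π^{-1}(V) ⊆ X and check whether π^{-1}(V) ∈ τ. V is open in τ_Q iff π^{-1}(V) ∈ τ.
  V = {}: π^{-1}(V) = ∅ ∈ τ ✓.
  V = {[j]}: π^{-1}(V) = {j} ∉ τ ✗.
  V = {[k=l]}: π^{-1}(V) = {k, l} ∉ τ ✗.
  V = {[j], [k=l]}: π^{-1}(V) = {j, k, l} ∉ τ ✗.
  V = {[m=n]}: π^{-1}(V) = {m, n} ∉ τ ✗.
  V = {[j], [m=n]}: π^{-1}(V) = {j, m, n} ∉ τ ✗.
  V = {[k=l], [m=n]}: π^{-1}(V) = {k, l, m, n} ∉ τ ✗.
  V = {[j], [k=l], [m=n]}: π^{-1}(V) = {j, k, l, m, n} ∈ τ ✓.
Open sets in the quotient: τ_Q = {{}, {[j], [k=l], [m=n]}} (2 elements).


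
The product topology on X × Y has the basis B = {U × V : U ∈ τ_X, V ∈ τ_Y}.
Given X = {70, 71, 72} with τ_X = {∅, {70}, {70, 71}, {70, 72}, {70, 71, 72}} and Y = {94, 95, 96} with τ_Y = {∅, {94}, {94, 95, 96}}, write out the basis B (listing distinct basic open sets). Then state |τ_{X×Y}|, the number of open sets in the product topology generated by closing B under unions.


Basis B = {∅ × ∅, {70} × {94}, {70, 71} × {94}, {70, 72} × {94}, {70} × {94, 95, 96}, {70, 71, 72} × {94}, {70, 71} × {94, 95, 96}, {70, 72} × {94, 95, 96}, {70, 71, 72} × {94, 95, 96}}; |τ_{X×Y}| = 14.

Enumerate products U × V with U ∈ τ_X, V ∈ τ_Y (deduplicated):
  ∅ × ∅ = {} (∅)
  {70} × {94} = {(70,94)}
  {70, 71} × {94} = {(70,94), (71,94)}
  {70, 72} × {94} = {(70,94), (72,94)}
  {70} × {94, 95, 96} = {(70,94), (70,95), (70,96)}
  {70, 71, 72} × {94} = {(70,94), (71,94), (72,94)}
  {70, 71} × {94, 95, 96} = {(70,94), (70,95), (70,96), (71,94), (71,95), (71,96)}
  {70, 72} × {94, 95, 96} = {(70,94), (70,95), (70,96), (72,94), (72,95), (72,96)}
  {70, 71, 72} × {94, 95, 96} = {(70,94), (70,95), (70,96), (71,94), (71,95), (71,96), (72,94), (72,95), (72,96)}
These 9 distinct sets form the basis B.
Close under arbitrary unions to get τ_{X×Y}; counting gives |τ_{X×Y}| = 14.


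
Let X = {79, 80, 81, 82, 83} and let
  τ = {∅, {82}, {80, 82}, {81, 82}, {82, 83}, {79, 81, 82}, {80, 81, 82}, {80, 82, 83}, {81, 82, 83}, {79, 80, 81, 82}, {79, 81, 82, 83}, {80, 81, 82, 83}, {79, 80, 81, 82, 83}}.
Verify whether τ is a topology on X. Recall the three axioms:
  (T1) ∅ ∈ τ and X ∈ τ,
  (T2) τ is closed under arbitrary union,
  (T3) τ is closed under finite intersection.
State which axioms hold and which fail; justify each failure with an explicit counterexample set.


τ IS a topology on X.

Axiom (T1): ∅ ∈ τ? Yes; X ∈ τ? Yes.
Axiom (T2/T3): check pairwise unions and intersections of members of τ.
All pairwise intersections and unions checked — each lies in τ. Therefore τ satisfies (T1), (T2), (T3): it IS a topology on X.


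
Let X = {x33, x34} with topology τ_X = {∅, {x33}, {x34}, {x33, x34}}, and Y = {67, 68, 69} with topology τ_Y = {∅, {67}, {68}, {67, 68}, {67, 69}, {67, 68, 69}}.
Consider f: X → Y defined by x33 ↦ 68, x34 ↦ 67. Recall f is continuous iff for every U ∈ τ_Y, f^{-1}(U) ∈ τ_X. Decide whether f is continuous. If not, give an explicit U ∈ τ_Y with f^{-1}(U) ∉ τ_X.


f IS continuous.

Compute f^{-1}(U) for each U ∈ τ_Y:
  U = ∅: f^{-1}(U) = ∅ ∈ τ_X ✓.
  U = {67}: f^{-1}(U) = {x34} ∈ τ_X ✓.
  U = {68}: f^{-1}(U) = {x33} ∈ τ_X ✓.
  U = {67, 68}: f^{-1}(U) = {x33, x34} ∈ τ_X ✓.
  U = {67, 69}: f^{-1}(U) = {x34} ∈ τ_X ✓.
  U = {67, 68, 69}: f^{-1}(U) = {x33, x34} ∈ τ_X ✓.
Every preimage lies in τ_X, so f IS continuous.


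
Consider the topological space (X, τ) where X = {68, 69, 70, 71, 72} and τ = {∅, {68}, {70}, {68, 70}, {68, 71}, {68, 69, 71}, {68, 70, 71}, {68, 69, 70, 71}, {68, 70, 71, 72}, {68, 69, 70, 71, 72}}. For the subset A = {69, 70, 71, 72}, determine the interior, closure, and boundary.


int(A) = {70}, cl(A) = {69, 70, 71, 72}, ∂A = {69, 71, 72}.

Closed sets in (X, τ) are complements of opens:
  closed(X, τ) = {∅, {69}, {72}, {69, 72}, {70, 72}, {69, 70, 72}, {69, 71, 72}, {68, 69, 71, 72}, {69, 70, 71, 72}, {68, 69, 70, 71, 72}}.
int(A) = ⋃ {U ∈ τ : U ⊆ A}. Opens contained in A: ∅, {70}.
Taking the union of these: int(A) = {70}.
cl(A) = ⋂ {C closed : A ⊆ C}. Closed sets containing A: {69, 70, 71, 72}, {68, 69, 70, 71, 72}.
Intersecting these: cl(A) = {69, 70, 71, 72}.
∂A = cl(A) ∖ int(A) = {69, 70, 71, 72} ∖ {70} = {69, 71, 72}.


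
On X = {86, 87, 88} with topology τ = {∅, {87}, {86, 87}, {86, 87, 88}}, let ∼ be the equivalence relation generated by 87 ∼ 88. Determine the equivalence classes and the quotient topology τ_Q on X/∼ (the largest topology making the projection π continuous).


X/∼ = {[86], [87=88]}; |τ_Q| = 2.

Equivalence classes: [86], [87=88].
Quotient map π: X → X/∼ sends 86 ↦ [86], 87 ↦ [87=88], 88 ↦ [87=88].
For each subset V ⊆ X/∼, compute π^{-1}(V) ⊆ X and check whether π^{-1}(V) ∈ τ. V is open in τ_Q iff π^{-1}(V) ∈ τ.
  V = {}: π^{-1}(V) = ∅ ∈ τ ✓.
  V = {[86]}: π^{-1}(V) = {86} ∉ τ ✗.
  V = {[87=88]}: π^{-1}(V) = {87, 88} ∉ τ ✗.
  V = {[86], [87=88]}: π^{-1}(V) = {86, 87, 88} ∈ τ ✓.
Open sets in the quotient: τ_Q = {{}, {[86], [87=88]}} (2 elements).


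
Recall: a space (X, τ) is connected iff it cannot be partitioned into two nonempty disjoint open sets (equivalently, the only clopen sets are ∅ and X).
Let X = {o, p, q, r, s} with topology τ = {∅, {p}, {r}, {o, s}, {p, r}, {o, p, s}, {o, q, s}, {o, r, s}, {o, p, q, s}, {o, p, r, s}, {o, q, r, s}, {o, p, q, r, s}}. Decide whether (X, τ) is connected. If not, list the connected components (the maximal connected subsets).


(X, τ) is disconnected; components = [{p}, {r}, {o, q, s}].

Find clopen sets (U ∈ τ with X ∖ U ∈ τ):
  U = ∅, X ∖ U = {o, p, q, r, s} — both open, so U is clopen.
  U = {p}, X ∖ U = {o, q, r, s} — both open, so U is clopen.
  U = {r}, X ∖ U = {o, p, q, s} — both open, so U is clopen.
  U = {p, r}, X ∖ U = {o, q, s} — both open, so U is clopen.
  U = {o, q, s}, X ∖ U = {p, r} — both open, so U is clopen.
  U = {o, p, q, s}, X ∖ U = {r} — both open, so U is clopen.
  U = {o, q, r, s}, X ∖ U = {p} — both open, so U is clopen.
  U = {o, p, q, r, s}, X ∖ U = ∅ — both open, so U is clopen.
Nontrivial clopen(s) exist: e.g. {r}. So (X, τ) is disconnected.
Compute connected components by grouping points that agree on all clopens:
  component: {p}
  component: {r}
  component: {o, q, s}


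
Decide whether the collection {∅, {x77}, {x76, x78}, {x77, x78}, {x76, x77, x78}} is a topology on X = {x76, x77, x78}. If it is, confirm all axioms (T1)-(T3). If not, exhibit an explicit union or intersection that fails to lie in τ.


τ is NOT a topology on X.

Axiom (T1): ∅ ∈ τ? Yes; X ∈ τ? Yes.
Axiom (T2/T3): check pairwise unions and intersections of members of τ.
Counterexample for (T3): {x76, x78} ∩ {x77, x78} = {x78} ∉ τ. Therefore τ is NOT a topology.


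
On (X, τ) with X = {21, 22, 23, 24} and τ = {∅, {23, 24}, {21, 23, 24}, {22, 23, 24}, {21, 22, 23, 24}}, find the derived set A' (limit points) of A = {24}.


A' = {21, 22, 23}

For each x ∈ X, list the open sets U ∈ τ with x ∈ U, then check whether U ∩ (A ∖ {x}) ≠ ∅ for every such U.
  x = 21: opens ∋ x are {21, 23, 24}, {21, 22, 23, 24}; each meets A ∖ {21}, so x IS a limit point.
  x = 22: opens ∋ x are {22, 23, 24}, {21, 22, 23, 24}; each meets A ∖ {22}, so x IS a limit point.
  x = 23: opens ∋ x are {23, 24}, {21, 23, 24}, {22, 23, 24}, {21, 22, 23, 24}; each meets A ∖ {23}, so x IS a limit point.
  x = 24: open {23, 24} ∋ x has {23, 24} ∩ (A ∖ {24}) = ∅, so x is NOT a limit point.
Collecting: A' = {21, 22, 23}.


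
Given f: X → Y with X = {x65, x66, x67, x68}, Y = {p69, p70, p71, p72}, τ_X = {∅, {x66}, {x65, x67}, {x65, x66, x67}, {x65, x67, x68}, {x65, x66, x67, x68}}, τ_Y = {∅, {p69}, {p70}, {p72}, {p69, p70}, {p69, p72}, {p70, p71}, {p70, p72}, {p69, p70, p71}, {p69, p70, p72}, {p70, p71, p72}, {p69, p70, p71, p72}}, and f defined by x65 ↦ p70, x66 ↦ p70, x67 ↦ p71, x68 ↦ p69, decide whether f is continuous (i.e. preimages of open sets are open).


f is NOT continuous.

Compute f^{-1}(U) for each U ∈ τ_Y:
  U = ∅: f^{-1}(U) = ∅ ∈ τ_X ✓.
  U = {p69}: f^{-1}(U) = {x68} ∉ τ_X ✗.
  U = {p70}: f^{-1}(U) = {x65, x66} ∉ τ_X ✗.
  U = {p72}: f^{-1}(U) = ∅ ∈ τ_X ✓.
  U = {p69, p70}: f^{-1}(U) = {x65, x66, x68} ∉ τ_X ✗.
  U = {p69, p72}: f^{-1}(U) = {x68} ∉ τ_X ✗.
  U = {p70, p71}: f^{-1}(U) = {x65, x66, x67} ∈ τ_X ✓.
  U = {p70, p72}: f^{-1}(U) = {x65, x66} ∉ τ_X ✗.
  U = {p69, p70, p71}: f^{-1}(U) = {x65, x66, x67, x68} ∈ τ_X ✓.
  U = {p69, p70, p72}: f^{-1}(U) = {x65, x66, x68} ∉ τ_X ✗.
  U = {p70, p71, p72}: f^{-1}(U) = {x65, x66, x67} ∈ τ_X ✓.
  U = {p69, p70, p71, p72}: f^{-1}(U) = {x65, x66, x67, x68} ∈ τ_X ✓.
Found U = {p69} with f^{-1}(U) = {x68} not in τ_X. Therefore f is NOT continuous.


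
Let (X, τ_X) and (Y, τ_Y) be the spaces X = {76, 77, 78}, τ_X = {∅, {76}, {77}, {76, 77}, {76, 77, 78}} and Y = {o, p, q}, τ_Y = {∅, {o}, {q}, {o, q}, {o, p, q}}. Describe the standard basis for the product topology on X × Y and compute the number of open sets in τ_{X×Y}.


Basis B = {∅ × ∅, {76} × {o}, {76} × {q}, {77} × {o}, {77} × {q}, {76} × {o, q}, {76, 77} × {o}, {76, 77} × {q}, {77} × {o, q}, {76} × {o, p, q}, {76, 77, 78} × {o}, {76, 77, 78} × {q}, {77} × {o, p, q}, {76, 77} × {o, q}, {76, 77} × {o, p, q}, {76, 77, 78} × {o, q}, {76, 77, 78} × {o, p, q}}; |τ_{X×Y}| = 48.

Enumerate products U × V with U ∈ τ_X, V ∈ τ_Y (deduplicated):
  ∅ × ∅ = {} (∅)
  {76} × {o} = {(76,o)}
  {76} × {q} = {(76,q)}
  {77} × {o} = {(77,o)}
  {77} × {q} = {(77,q)}
  {76} × {o, q} = {(76,o), (76,q)}
  {76, 77} × {o} = {(76,o), (77,o)}
  {76, 77} × {q} = {(76,q), (77,q)}
  {77} × {o, q} = {(77,o), (77,q)}
  {76} × {o, p, q} = {(76,o), (76,p), (76,q)}
  {76, 77, 78} × {o} = {(76,o), (77,o), (78,o)}
  {76, 77, 78} × {q} = {(76,q), (77,q), (78,q)}
  {77} × {o, p, q} = {(77,o), (77,p), (77,q)}
  {76, 77} × {o, q} = {(76,o), (76,q), (77,o), (77,q)}
  {76, 77} × {o, p, q} = {(76,o), (76,p), (76,q), (77,o), (77,p), (77,q)}
  {76, 77, 78} × {o, q} = {(76,o), (76,q), (77,o), (77,q), (78,o), (78,q)}
  {76, 77, 78} × {o, p, q} = {(76,o), (76,p), (76,q), (77,o), (77,p), (77,q), (78,o), (78,p), (78,q)}
These 17 distinct sets form the basis B.
Close under arbitrary unions to get τ_{X×Y}; counting gives |τ_{X×Y}| = 48.


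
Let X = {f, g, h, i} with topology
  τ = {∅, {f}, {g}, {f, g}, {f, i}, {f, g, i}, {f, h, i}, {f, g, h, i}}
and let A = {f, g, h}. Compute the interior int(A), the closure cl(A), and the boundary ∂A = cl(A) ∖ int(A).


int(A) = {f, g}, cl(A) = {f, g, h, i}, ∂A = {h, i}.

Closed sets in (X, τ) are complements of opens:
  closed(X, τ) = {∅, {g}, {h}, {g, h}, {h, i}, {f, h, i}, {g, h, i}, {f, g, h, i}}.
int(A) = ⋃ {U ∈ τ : U ⊆ A}. Opens contained in A: ∅, {f}, {g}, {f, g}.
Taking the union of these: int(A) = {f, g}.
cl(A) = ⋂ {C closed : A ⊆ C}. Closed sets containing A: {f, g, h, i}.
Intersecting these: cl(A) = {f, g, h, i}.
∂A = cl(A) ∖ int(A) = {f, g, h, i} ∖ {f, g} = {h, i}.


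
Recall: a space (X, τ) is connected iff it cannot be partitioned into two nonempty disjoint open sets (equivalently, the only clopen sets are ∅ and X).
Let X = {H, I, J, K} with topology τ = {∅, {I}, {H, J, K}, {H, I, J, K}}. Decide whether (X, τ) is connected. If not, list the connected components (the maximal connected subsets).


(X, τ) is disconnected; components = [{I}, {H, J, K}].

Find clopen sets (U ∈ τ with X ∖ U ∈ τ):
  U = ∅, X ∖ U = {H, I, J, K} — both open, so U is clopen.
  U = {I}, X ∖ U = {H, J, K} — both open, so U is clopen.
  U = {H, J, K}, X ∖ U = {I} — both open, so U is clopen.
  U = {H, I, J, K}, X ∖ U = ∅ — both open, so U is clopen.
Nontrivial clopen(s) exist: e.g. {H, J, K}. So (X, τ) is disconnected.
Compute connected components by grouping points that agree on all clopens:
  component: {I}
  component: {H, J, K}


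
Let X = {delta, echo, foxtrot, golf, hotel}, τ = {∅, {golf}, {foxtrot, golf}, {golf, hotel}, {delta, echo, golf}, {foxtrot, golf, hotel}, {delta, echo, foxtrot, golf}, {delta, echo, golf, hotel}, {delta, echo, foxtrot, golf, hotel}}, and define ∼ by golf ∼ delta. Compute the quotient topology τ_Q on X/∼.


X/∼ = {[delta=golf], [echo], [foxtrot], [hotel]}; |τ_Q| = 5.

Equivalence classes: [delta=golf], [echo], [foxtrot], [hotel].
Quotient map π: X → X/∼ sends delta ↦ [delta=golf], echo ↦ [echo], foxtrot ↦ [foxtrot], golf ↦ [delta=golf], hotel ↦ [hotel].
For each subset V ⊆ X/∼, compute π^{-1}(V) ⊆ X and check whether π^{-1}(V) ∈ τ. V is open in τ_Q iff π^{-1}(V) ∈ τ.
  V = {}: π^{-1}(V) = ∅ ∈ τ ✓.
  V = {[delta=golf]}: π^{-1}(V) = {delta, golf} ∉ τ ✗.
  V = {[echo]}: π^{-1}(V) = {echo} ∉ τ ✗.
  V = {[delta=golf], [echo]}: π^{-1}(V) = {delta, echo, golf} ∈ τ ✓.
  V = {[foxtrot]}: π^{-1}(V) = {foxtrot} ∉ τ ✗.
  V = {[delta=golf], [foxtrot]}: π^{-1}(V) = {delta, foxtrot, golf} ∉ τ ✗.
  V = {[echo], [foxtrot]}: π^{-1}(V) = {echo, foxtrot} ∉ τ ✗.
  V = {[delta=golf], [echo], [foxtrot]}: π^{-1}(V) = {delta, echo, foxtrot, golf} ∈ τ ✓.
  V = {[hotel]}: π^{-1}(V) = {hotel} ∉ τ ✗.
  V = {[delta=golf], [hotel]}: π^{-1}(V) = {delta, golf, hotel} ∉ τ ✗.
  V = {[echo], [hotel]}: π^{-1}(V) = {echo, hotel} ∉ τ ✗.
  V = {[delta=golf], [echo], [hotel]}: π^{-1}(V) = {delta, echo, golf, hotel} ∈ τ ✓.
  V = {[foxtrot], [hotel]}: π^{-1}(V) = {foxtrot, hotel} ∉ τ ✗.
  V = {[delta=golf], [foxtrot], [hotel]}: π^{-1}(V) = {delta, foxtrot, golf, hotel} ∉ τ ✗.
  V = {[echo], [foxtrot], [hotel]}: π^{-1}(V) = {echo, foxtrot, hotel} ∉ τ ✗.
  V = {[delta=golf], [echo], [foxtrot], [hotel]}: π^{-1}(V) = {delta, echo, foxtrot, golf, hotel} ∈ τ ✓.
Open sets in the quotient: τ_Q = {{}, {[delta=golf], [echo]}, {[delta=golf], [echo], [foxtrot]}, {[delta=golf], [echo], [hotel]}, {[delta=golf], [echo], [foxtrot], [hotel]}} (5 elements).


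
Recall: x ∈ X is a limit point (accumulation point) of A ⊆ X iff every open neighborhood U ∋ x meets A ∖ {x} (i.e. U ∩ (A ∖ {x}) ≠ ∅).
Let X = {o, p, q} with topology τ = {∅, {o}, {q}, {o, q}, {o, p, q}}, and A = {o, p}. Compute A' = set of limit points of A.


A' = {p}

For each x ∈ X, list the open sets U ∈ τ with x ∈ U, then check whether U ∩ (A ∖ {x}) ≠ ∅ for every such U.
  x = o: open {o} ∋ x has {o} ∩ (A ∖ {o}) = ∅, so x is NOT a limit point.
  x = p: opens ∋ x are {o, p, q}; each meets A ∖ {p}, so x IS a limit point.
  x = q: open {q} ∋ x has {q} ∩ (A ∖ {q}) = ∅, so x is NOT a limit point.
Collecting: A' = {p}.


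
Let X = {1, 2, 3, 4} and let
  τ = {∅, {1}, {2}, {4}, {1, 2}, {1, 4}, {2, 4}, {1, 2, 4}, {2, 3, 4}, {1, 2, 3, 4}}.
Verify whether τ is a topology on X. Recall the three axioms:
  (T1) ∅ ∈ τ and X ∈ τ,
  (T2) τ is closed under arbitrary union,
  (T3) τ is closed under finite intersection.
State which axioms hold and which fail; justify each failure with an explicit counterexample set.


τ IS a topology on X.

Axiom (T1): ∅ ∈ τ? Yes; X ∈ τ? Yes.
Axiom (T2/T3): check pairwise unions and intersections of members of τ.
All pairwise intersections and unions checked — each lies in τ. Therefore τ satisfies (T1), (T2), (T3): it IS a topology on X.


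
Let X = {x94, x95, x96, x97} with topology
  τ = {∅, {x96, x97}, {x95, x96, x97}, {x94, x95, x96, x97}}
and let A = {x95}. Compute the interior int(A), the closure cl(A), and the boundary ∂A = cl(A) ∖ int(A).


int(A) = ∅, cl(A) = {x94, x95}, ∂A = {x94, x95}.

Closed sets in (X, τ) are complements of opens:
  closed(X, τ) = {∅, {x94}, {x94, x95}, {x94, x95, x96, x97}}.
int(A) = ⋃ {U ∈ τ : U ⊆ A}. Opens contained in A: ∅.
Taking the union of these: int(A) = ∅.
cl(A) = ⋂ {C closed : A ⊆ C}. Closed sets containing A: {x94, x95}, {x94, x95, x96, x97}.
Intersecting these: cl(A) = {x94, x95}.
∂A = cl(A) ∖ int(A) = {x94, x95} ∖ ∅ = {x94, x95}.


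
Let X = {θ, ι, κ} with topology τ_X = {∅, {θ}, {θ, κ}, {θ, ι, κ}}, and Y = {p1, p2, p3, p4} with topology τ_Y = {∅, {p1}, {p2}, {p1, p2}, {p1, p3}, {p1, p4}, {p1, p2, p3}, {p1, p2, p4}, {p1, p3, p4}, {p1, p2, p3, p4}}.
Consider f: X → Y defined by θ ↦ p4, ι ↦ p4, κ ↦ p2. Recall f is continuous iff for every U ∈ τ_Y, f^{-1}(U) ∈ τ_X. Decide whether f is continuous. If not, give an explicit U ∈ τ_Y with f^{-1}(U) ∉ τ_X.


f is NOT continuous.

Compute f^{-1}(U) for each U ∈ τ_Y:
  U = ∅: f^{-1}(U) = ∅ ∈ τ_X ✓.
  U = {p1}: f^{-1}(U) = ∅ ∈ τ_X ✓.
  U = {p2}: f^{-1}(U) = {κ} ∉ τ_X ✗.
  U = {p1, p2}: f^{-1}(U) = {κ} ∉ τ_X ✗.
  U = {p1, p3}: f^{-1}(U) = ∅ ∈ τ_X ✓.
  U = {p1, p4}: f^{-1}(U) = {θ, ι} ∉ τ_X ✗.
  U = {p1, p2, p3}: f^{-1}(U) = {κ} ∉ τ_X ✗.
  U = {p1, p2, p4}: f^{-1}(U) = {θ, ι, κ} ∈ τ_X ✓.
  U = {p1, p3, p4}: f^{-1}(U) = {θ, ι} ∉ τ_X ✗.
  U = {p1, p2, p3, p4}: f^{-1}(U) = {θ, ι, κ} ∈ τ_X ✓.
Found U = {p2} with f^{-1}(U) = {κ} not in τ_X. Therefore f is NOT continuous.


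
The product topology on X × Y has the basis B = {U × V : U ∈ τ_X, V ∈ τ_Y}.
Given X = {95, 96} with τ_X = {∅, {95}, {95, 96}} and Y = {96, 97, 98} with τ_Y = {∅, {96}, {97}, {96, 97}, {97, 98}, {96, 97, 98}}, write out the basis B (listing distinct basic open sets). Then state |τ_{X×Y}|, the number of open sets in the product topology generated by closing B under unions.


Basis B = {∅ × ∅, {95} × {96}, {95} × {97}, {95} × {96, 97}, {95, 96} × {96}, {95} × {97, 98}, {95, 96} × {97}, {95} × {96, 97, 98}, {95, 96} × {96, 97}, {95, 96} × {97, 98}, {95, 96} × {96, 97, 98}}; |τ_{X×Y}| = 18.

Enumerate products U × V with U ∈ τ_X, V ∈ τ_Y (deduplicated):
  ∅ × ∅ = {} (∅)
  {95} × {96} = {(95,96)}
  {95} × {97} = {(95,97)}
  {95} × {96, 97} = {(95,96), (95,97)}
  {95, 96} × {96} = {(95,96), (96,96)}
  {95} × {97, 98} = {(95,97), (95,98)}
  {95, 96} × {97} = {(95,97), (96,97)}
  {95} × {96, 97, 98} = {(95,96), (95,97), (95,98)}
  {95, 96} × {96, 97} = {(95,96), (95,97), (96,96), (96,97)}
  {95, 96} × {97, 98} = {(95,97), (95,98), (96,97), (96,98)}
  {95, 96} × {96, 97, 98} = {(95,96), (95,97), (95,98), (96,96), (96,97), (96,98)}
These 11 distinct sets form the basis B.
Close under arbitrary unions to get τ_{X×Y}; counting gives |τ_{X×Y}| = 18.


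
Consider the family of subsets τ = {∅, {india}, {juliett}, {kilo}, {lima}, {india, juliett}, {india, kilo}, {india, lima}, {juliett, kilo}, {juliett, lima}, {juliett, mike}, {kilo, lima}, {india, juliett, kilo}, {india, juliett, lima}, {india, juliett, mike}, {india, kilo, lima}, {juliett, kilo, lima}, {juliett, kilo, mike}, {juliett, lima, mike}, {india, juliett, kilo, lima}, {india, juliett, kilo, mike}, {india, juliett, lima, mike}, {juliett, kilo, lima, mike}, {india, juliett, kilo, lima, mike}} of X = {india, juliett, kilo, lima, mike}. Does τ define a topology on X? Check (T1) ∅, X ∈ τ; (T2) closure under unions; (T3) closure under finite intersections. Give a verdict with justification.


τ IS a topology on X.

Axiom (T1): ∅ ∈ τ? Yes; X ∈ τ? Yes.
Axiom (T2/T3): check pairwise unions and intersections of members of τ.
All pairwise intersections and unions checked — each lies in τ. Therefore τ satisfies (T1), (T2), (T3): it IS a topology on X.


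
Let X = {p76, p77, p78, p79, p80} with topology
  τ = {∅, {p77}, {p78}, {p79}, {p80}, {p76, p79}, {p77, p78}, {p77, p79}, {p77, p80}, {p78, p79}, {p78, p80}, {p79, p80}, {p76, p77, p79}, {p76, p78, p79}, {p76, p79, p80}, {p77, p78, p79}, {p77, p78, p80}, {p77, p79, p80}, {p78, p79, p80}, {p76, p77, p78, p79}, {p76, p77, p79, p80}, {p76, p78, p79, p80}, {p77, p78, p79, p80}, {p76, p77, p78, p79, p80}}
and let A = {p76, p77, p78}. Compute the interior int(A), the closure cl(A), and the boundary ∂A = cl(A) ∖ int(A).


int(A) = {p77, p78}, cl(A) = {p76, p77, p78}, ∂A = {p76}.

Closed sets in (X, τ) are complements of opens:
  closed(X, τ) = {∅, {p76}, {p77}, {p78}, {p80}, {p76, p77}, {p76, p78}, {p76, p79}, {p76, p80}, {p77, p78}, {p77, p80}, {p78, p80}, {p76, p77, p78}, {p76, p77, p79}, {p76, p77, p80}, {p76, p78, p79}, {p76, p78, p80}, {p76, p79, p80}, {p77, p78, p80}, {p76, p77, p78, p79}, {p76, p77, p78, p80}, {p76, p77, p79, p80}, {p76, p78, p79, p80}, {p76, p77, p78, p79, p80}}.
int(A) = ⋃ {U ∈ τ : U ⊆ A}. Opens contained in A: ∅, {p77}, {p78}, {p77, p78}.
Taking the union of these: int(A) = {p77, p78}.
cl(A) = ⋂ {C closed : A ⊆ C}. Closed sets containing A: {p76, p77, p78}, {p76, p77, p78, p79}, {p76, p77, p78, p80}, {p76, p77, p78, p79, p80}.
Intersecting these: cl(A) = {p76, p77, p78}.
∂A = cl(A) ∖ int(A) = {p76, p77, p78} ∖ {p77, p78} = {p76}.


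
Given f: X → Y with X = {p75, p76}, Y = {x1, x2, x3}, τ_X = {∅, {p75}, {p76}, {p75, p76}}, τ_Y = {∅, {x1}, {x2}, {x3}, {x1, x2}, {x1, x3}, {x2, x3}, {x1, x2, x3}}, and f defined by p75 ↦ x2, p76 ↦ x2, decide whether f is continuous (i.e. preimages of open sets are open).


f IS continuous.

Compute f^{-1}(U) for each U ∈ τ_Y:
  U = ∅: f^{-1}(U) = ∅ ∈ τ_X ✓.
  U = {x1}: f^{-1}(U) = ∅ ∈ τ_X ✓.
  U = {x2}: f^{-1}(U) = {p75, p76} ∈ τ_X ✓.
  U = {x3}: f^{-1}(U) = ∅ ∈ τ_X ✓.
  U = {x1, x2}: f^{-1}(U) = {p75, p76} ∈ τ_X ✓.
  U = {x1, x3}: f^{-1}(U) = ∅ ∈ τ_X ✓.
  U = {x2, x3}: f^{-1}(U) = {p75, p76} ∈ τ_X ✓.
  U = {x1, x2, x3}: f^{-1}(U) = {p75, p76} ∈ τ_X ✓.
Every preimage lies in τ_X, so f IS continuous.


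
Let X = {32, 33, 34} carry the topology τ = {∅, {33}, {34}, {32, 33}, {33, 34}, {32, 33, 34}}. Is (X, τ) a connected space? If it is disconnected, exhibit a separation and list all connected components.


(X, τ) is disconnected; components = [{34}, {32, 33}].

Find clopen sets (U ∈ τ with X ∖ U ∈ τ):
  U = ∅, X ∖ U = {32, 33, 34} — both open, so U is clopen.
  U = {34}, X ∖ U = {32, 33} — both open, so U is clopen.
  U = {32, 33}, X ∖ U = {34} — both open, so U is clopen.
  U = {32, 33, 34}, X ∖ U = ∅ — both open, so U is clopen.
Nontrivial clopen(s) exist: e.g. {34}. So (X, τ) is disconnected.
Compute connected components by grouping points that agree on all clopens:
  component: {34}
  component: {32, 33}


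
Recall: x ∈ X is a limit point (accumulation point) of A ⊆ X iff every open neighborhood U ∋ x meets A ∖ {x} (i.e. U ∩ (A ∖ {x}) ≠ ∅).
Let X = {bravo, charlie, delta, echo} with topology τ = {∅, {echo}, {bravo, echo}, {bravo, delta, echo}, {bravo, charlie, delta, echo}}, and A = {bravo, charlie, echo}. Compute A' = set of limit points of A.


A' = {bravo, charlie, delta}

For each x ∈ X, list the open sets U ∈ τ with x ∈ U, then check whether U ∩ (A ∖ {x}) ≠ ∅ for every such U.
  x = bravo: opens ∋ x are {bravo, echo}, {bravo, delta, echo}, {bravo, charlie, delta, echo}; each meets A ∖ {bravo}, so x IS a limit point.
  x = charlie: opens ∋ x are {bravo, charlie, delta, echo}; each meets A ∖ {charlie}, so x IS a limit point.
  x = delta: opens ∋ x are {bravo, delta, echo}, {bravo, charlie, delta, echo}; each meets A ∖ {delta}, so x IS a limit point.
  x = echo: open {echo} ∋ x has {echo} ∩ (A ∖ {echo}) = ∅, so x is NOT a limit point.
Collecting: A' = {bravo, charlie, delta}.


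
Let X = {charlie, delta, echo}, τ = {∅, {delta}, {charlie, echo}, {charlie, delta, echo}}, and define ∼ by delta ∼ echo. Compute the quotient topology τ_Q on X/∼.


X/∼ = {[charlie], [delta=echo]}; |τ_Q| = 2.

Equivalence classes: [charlie], [delta=echo].
Quotient map π: X → X/∼ sends charlie ↦ [charlie], delta ↦ [delta=echo], echo ↦ [delta=echo].
For each subset V ⊆ X/∼, compute π^{-1}(V) ⊆ X and check whether π^{-1}(V) ∈ τ. V is open in τ_Q iff π^{-1}(V) ∈ τ.
  V = {}: π^{-1}(V) = ∅ ∈ τ ✓.
  V = {[charlie]}: π^{-1}(V) = {charlie} ∉ τ ✗.
  V = {[delta=echo]}: π^{-1}(V) = {delta, echo} ∉ τ ✗.
  V = {[charlie], [delta=echo]}: π^{-1}(V) = {charlie, delta, echo} ∈ τ ✓.
Open sets in the quotient: τ_Q = {{}, {[charlie], [delta=echo]}} (2 elements).


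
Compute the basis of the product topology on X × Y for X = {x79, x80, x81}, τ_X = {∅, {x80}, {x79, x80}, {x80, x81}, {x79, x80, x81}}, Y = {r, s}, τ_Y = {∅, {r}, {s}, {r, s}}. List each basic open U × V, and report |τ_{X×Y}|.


Basis B = {∅ × ∅, {x80} × {r}, {x80} × {s}, {x79, x80} × {r}, {x79, x80} × {s}, {x80} × {r, s}, {x80, x81} × {r}, {x80, x81} × {s}, {x79, x80, x81} × {r}, {x79, x80, x81} × {s}, {x79, x80} × {r, s}, {x80, x81} × {r, s}, {x79, x80, x81} × {r, s}}; |τ_{X×Y}| = 25.

Enumerate products U × V with U ∈ τ_X, V ∈ τ_Y (deduplicated):
  ∅ × ∅ = {} (∅)
  {x80} × {r} = {(x80,r)}
  {x80} × {s} = {(x80,s)}
  {x79, x80} × {r} = {(x79,r), (x80,r)}
  {x79, x80} × {s} = {(x79,s), (x80,s)}
  {x80} × {r, s} = {(x80,r), (x80,s)}
  {x80, x81} × {r} = {(x80,r), (x81,r)}
  {x80, x81} × {s} = {(x80,s), (x81,s)}
  {x79, x80, x81} × {r} = {(x79,r), (x80,r), (x81,r)}
  {x79, x80, x81} × {s} = {(x79,s), (x80,s), (x81,s)}
  {x79, x80} × {r, s} = {(x79,r), (x79,s), (x80,r), (x80,s)}
  {x80, x81} × {r, s} = {(x80,r), (x80,s), (x81,r), (x81,s)}
  {x79, x80, x81} × {r, s} = {(x79,r), (x79,s), (x80,r), (x80,s), (x81,r), (x81,s)}
These 13 distinct sets form the basis B.
Close under arbitrary unions to get τ_{X×Y}; counting gives |τ_{X×Y}| = 25.


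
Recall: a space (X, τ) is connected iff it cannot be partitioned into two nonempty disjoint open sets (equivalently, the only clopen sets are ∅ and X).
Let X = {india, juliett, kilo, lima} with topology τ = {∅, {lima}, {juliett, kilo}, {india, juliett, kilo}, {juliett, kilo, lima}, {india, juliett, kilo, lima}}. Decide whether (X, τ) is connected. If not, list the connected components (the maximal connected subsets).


(X, τ) is disconnected; components = [{lima}, {india, juliett, kilo}].

Find clopen sets (U ∈ τ with X ∖ U ∈ τ):
  U = ∅, X ∖ U = {india, juliett, kilo, lima} — both open, so U is clopen.
  U = {lima}, X ∖ U = {india, juliett, kilo} — both open, so U is clopen.
  U = {india, juliett, kilo}, X ∖ U = {lima} — both open, so U is clopen.
  U = {india, juliett, kilo, lima}, X ∖ U = ∅ — both open, so U is clopen.
Nontrivial clopen(s) exist: e.g. {lima}. So (X, τ) is disconnected.
Compute connected components by grouping points that agree on all clopens:
  component: {lima}
  component: {india, juliett, kilo}


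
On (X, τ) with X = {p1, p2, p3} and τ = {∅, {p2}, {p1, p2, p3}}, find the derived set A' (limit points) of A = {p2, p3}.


A' = {p1, p3}

For each x ∈ X, list the open sets U ∈ τ with x ∈ U, then check whether U ∩ (A ∖ {x}) ≠ ∅ for every such U.
  x = p1: opens ∋ x are {p1, p2, p3}; each meets A ∖ {p1}, so x IS a limit point.
  x = p2: open {p2} ∋ x has {p2} ∩ (A ∖ {p2}) = ∅, so x is NOT a limit point.
  x = p3: opens ∋ x are {p1, p2, p3}; each meets A ∖ {p3}, so x IS a limit point.
Collecting: A' = {p1, p3}.


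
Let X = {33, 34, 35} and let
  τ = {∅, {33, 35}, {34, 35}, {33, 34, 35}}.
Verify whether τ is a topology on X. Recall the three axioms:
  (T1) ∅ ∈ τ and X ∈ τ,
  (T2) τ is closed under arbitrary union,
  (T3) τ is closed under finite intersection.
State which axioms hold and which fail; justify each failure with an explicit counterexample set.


τ is NOT a topology on X.

Axiom (T1): ∅ ∈ τ? Yes; X ∈ τ? Yes.
Axiom (T2/T3): check pairwise unions and intersections of members of τ.
Counterexample for (T3): {33, 35} ∩ {34, 35} = {35} ∉ τ. Therefore τ is NOT a topology.


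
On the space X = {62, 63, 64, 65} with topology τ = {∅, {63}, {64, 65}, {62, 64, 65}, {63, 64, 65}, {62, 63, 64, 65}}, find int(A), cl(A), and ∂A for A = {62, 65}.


int(A) = ∅, cl(A) = {62, 64, 65}, ∂A = {62, 64, 65}.

Closed sets in (X, τ) are complements of opens:
  closed(X, τ) = {∅, {62}, {63}, {62, 63}, {62, 64, 65}, {62, 63, 64, 65}}.
int(A) = ⋃ {U ∈ τ : U ⊆ A}. Opens contained in A: ∅.
Taking the union of these: int(A) = ∅.
cl(A) = ⋂ {C closed : A ⊆ C}. Closed sets containing A: {62, 64, 65}, {62, 63, 64, 65}.
Intersecting these: cl(A) = {62, 64, 65}.
∂A = cl(A) ∖ int(A) = {62, 64, 65} ∖ ∅ = {62, 64, 65}.


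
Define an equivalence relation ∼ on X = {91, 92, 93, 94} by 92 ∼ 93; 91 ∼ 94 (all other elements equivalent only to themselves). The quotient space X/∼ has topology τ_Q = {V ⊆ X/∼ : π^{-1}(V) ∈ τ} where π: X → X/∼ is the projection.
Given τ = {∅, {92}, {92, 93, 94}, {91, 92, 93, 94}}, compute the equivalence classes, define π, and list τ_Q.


X/∼ = {[91=94], [92=93]}; |τ_Q| = 2.

Equivalence classes: [91=94], [92=93].
Quotient map π: X → X/∼ sends 91 ↦ [91=94], 92 ↦ [92=93], 93 ↦ [92=93], 94 ↦ [91=94].
For each subset V ⊆ X/∼, compute π^{-1}(V) ⊆ X and check whether π^{-1}(V) ∈ τ. V is open in τ_Q iff π^{-1}(V) ∈ τ.
  V = {}: π^{-1}(V) = ∅ ∈ τ ✓.
  V = {[91=94]}: π^{-1}(V) = {91, 94} ∉ τ ✗.
  V = {[92=93]}: π^{-1}(V) = {92, 93} ∉ τ ✗.
  V = {[91=94], [92=93]}: π^{-1}(V) = {91, 92, 93, 94} ∈ τ ✓.
Open sets in the quotient: τ_Q = {{}, {[91=94], [92=93]}} (2 elements).


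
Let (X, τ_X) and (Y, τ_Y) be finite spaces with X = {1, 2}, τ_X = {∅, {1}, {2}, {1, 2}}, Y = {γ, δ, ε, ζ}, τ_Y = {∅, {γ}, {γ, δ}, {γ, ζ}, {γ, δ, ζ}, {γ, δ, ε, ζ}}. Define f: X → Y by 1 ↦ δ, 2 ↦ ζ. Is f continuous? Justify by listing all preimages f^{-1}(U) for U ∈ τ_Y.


f IS continuous.

Compute f^{-1}(U) for each U ∈ τ_Y:
  U = ∅: f^{-1}(U) = ∅ ∈ τ_X ✓.
  U = {γ}: f^{-1}(U) = ∅ ∈ τ_X ✓.
  U = {γ, δ}: f^{-1}(U) = {1} ∈ τ_X ✓.
  U = {γ, ζ}: f^{-1}(U) = {2} ∈ τ_X ✓.
  U = {γ, δ, ζ}: f^{-1}(U) = {1, 2} ∈ τ_X ✓.
  U = {γ, δ, ε, ζ}: f^{-1}(U) = {1, 2} ∈ τ_X ✓.
Every preimage lies in τ_X, so f IS continuous.


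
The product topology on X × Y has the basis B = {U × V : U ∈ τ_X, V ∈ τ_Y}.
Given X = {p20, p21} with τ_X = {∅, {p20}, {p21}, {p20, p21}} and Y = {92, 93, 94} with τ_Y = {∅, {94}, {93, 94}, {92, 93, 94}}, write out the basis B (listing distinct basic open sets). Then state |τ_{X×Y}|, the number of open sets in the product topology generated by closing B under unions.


Basis B = {∅ × ∅, {p20} × {94}, {p21} × {94}, {p20} × {93, 94}, {p20, p21} × {94}, {p21} × {93, 94}, {p20} × {92, 93, 94}, {p21} × {92, 93, 94}, {p20, p21} × {93, 94}, {p20, p21} × {92, 93, 94}}; |τ_{X×Y}| = 16.

Enumerate products U × V with U ∈ τ_X, V ∈ τ_Y (deduplicated):
  ∅ × ∅ = {} (∅)
  {p20} × {94} = {(p20,94)}
  {p21} × {94} = {(p21,94)}
  {p20} × {93, 94} = {(p20,93), (p20,94)}
  {p20, p21} × {94} = {(p20,94), (p21,94)}
  {p21} × {93, 94} = {(p21,93), (p21,94)}
  {p20} × {92, 93, 94} = {(p20,92), (p20,93), (p20,94)}
  {p21} × {92, 93, 94} = {(p21,92), (p21,93), (p21,94)}
  {p20, p21} × {93, 94} = {(p20,93), (p20,94), (p21,93), (p21,94)}
  {p20, p21} × {92, 93, 94} = {(p20,92), (p20,93), (p20,94), (p21,92), (p21,93), (p21,94)}
These 10 distinct sets form the basis B.
Close under arbitrary unions to get τ_{X×Y}; counting gives |τ_{X×Y}| = 16.


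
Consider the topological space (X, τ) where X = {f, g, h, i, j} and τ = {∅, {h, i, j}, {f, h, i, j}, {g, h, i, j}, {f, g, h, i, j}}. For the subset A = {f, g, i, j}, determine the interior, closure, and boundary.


int(A) = ∅, cl(A) = {f, g, h, i, j}, ∂A = {f, g, h, i, j}.

Closed sets in (X, τ) are complements of opens:
  closed(X, τ) = {∅, {f}, {g}, {f, g}, {f, g, h, i, j}}.
int(A) = ⋃ {U ∈ τ : U ⊆ A}. Opens contained in A: ∅.
Taking the union of these: int(A) = ∅.
cl(A) = ⋂ {C closed : A ⊆ C}. Closed sets containing A: {f, g, h, i, j}.
Intersecting these: cl(A) = {f, g, h, i, j}.
∂A = cl(A) ∖ int(A) = {f, g, h, i, j} ∖ ∅ = {f, g, h, i, j}.


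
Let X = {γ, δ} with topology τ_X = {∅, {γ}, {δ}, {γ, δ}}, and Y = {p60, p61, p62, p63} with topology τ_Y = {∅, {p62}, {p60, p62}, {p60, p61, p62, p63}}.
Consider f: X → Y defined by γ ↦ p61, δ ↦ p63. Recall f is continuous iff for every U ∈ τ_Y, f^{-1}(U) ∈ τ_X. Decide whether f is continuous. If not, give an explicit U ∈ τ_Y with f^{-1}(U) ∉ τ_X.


f IS continuous.

Compute f^{-1}(U) for each U ∈ τ_Y:
  U = ∅: f^{-1}(U) = ∅ ∈ τ_X ✓.
  U = {p62}: f^{-1}(U) = ∅ ∈ τ_X ✓.
  U = {p60, p62}: f^{-1}(U) = ∅ ∈ τ_X ✓.
  U = {p60, p61, p62, p63}: f^{-1}(U) = {γ, δ} ∈ τ_X ✓.
Every preimage lies in τ_X, so f IS continuous.
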